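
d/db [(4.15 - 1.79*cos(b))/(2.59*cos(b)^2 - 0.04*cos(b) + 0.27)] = (-4.6361*cos(b)^2 + 21.497*cos(b) + 0.3173)*sin(b)/(6.7081*cos(b)^4 - 0.2072*cos(b)^3 + 1.4002*cos(b)^2 - 0.0216*cos(b) + 0.0729)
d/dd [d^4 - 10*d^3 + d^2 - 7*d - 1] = 4*d^3 - 30*d^2 + 2*d - 7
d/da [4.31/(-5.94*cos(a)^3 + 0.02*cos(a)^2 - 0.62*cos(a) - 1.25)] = (-76.8042*cos(a)^2 + 0.1724*cos(a) - 2.6722)*sin(a)/(5.94*cos(a)^3 - 0.02*cos(a)^2 + 0.62*cos(a) + 1.25)^2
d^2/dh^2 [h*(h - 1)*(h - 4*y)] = 6*h - 8*y - 2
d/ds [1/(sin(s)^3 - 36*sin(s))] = 3*(cos(s)^2 + 11)*cos(s)/((sin(s)^2 - 36)^2*sin(s)^2)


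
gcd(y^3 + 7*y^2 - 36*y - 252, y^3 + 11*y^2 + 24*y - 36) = y + 6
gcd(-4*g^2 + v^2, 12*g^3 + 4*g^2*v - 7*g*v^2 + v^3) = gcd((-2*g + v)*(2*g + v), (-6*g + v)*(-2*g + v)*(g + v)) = -2*g + v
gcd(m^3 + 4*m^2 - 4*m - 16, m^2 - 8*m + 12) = m - 2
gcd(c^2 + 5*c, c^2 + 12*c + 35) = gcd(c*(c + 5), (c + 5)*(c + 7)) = c + 5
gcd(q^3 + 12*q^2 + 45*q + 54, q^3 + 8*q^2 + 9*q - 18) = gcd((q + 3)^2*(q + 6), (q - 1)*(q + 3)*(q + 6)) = q^2 + 9*q + 18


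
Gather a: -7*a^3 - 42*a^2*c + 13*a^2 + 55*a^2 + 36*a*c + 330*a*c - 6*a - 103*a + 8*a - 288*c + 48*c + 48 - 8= -7*a^3 + a^2*(68 - 42*c) + a*(366*c - 101) - 240*c + 40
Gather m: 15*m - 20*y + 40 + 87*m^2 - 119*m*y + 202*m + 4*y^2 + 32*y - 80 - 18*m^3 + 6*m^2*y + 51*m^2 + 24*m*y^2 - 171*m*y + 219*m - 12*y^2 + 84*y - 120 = -18*m^3 + m^2*(6*y + 138) + m*(24*y^2 - 290*y + 436) - 8*y^2 + 96*y - 160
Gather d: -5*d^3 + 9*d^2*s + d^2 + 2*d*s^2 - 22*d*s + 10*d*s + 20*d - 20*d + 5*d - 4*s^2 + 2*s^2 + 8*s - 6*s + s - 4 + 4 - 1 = -5*d^3 + d^2*(9*s + 1) + d*(2*s^2 - 12*s + 5) - 2*s^2 + 3*s - 1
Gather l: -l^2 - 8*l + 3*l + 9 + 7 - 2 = -l^2 - 5*l + 14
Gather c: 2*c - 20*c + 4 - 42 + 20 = -18*c - 18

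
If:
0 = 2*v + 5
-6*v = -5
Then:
No Solution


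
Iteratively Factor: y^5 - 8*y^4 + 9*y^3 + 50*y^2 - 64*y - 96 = (y + 2)*(y^4 - 10*y^3 + 29*y^2 - 8*y - 48) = (y + 1)*(y + 2)*(y^3 - 11*y^2 + 40*y - 48) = (y - 3)*(y + 1)*(y + 2)*(y^2 - 8*y + 16) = (y - 4)*(y - 3)*(y + 1)*(y + 2)*(y - 4)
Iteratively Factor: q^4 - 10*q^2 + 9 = (q + 1)*(q^3 - q^2 - 9*q + 9) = (q - 3)*(q + 1)*(q^2 + 2*q - 3) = (q - 3)*(q - 1)*(q + 1)*(q + 3)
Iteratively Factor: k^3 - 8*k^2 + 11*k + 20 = (k + 1)*(k^2 - 9*k + 20) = (k - 5)*(k + 1)*(k - 4)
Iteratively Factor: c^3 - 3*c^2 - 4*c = (c - 4)*(c^2 + c) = (c - 4)*(c + 1)*(c)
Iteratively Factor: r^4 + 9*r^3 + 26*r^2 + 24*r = (r)*(r^3 + 9*r^2 + 26*r + 24) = r*(r + 4)*(r^2 + 5*r + 6) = r*(r + 3)*(r + 4)*(r + 2)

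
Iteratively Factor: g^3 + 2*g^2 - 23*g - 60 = (g + 4)*(g^2 - 2*g - 15) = (g - 5)*(g + 4)*(g + 3)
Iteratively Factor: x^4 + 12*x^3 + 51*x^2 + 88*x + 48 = (x + 3)*(x^3 + 9*x^2 + 24*x + 16) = (x + 1)*(x + 3)*(x^2 + 8*x + 16) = (x + 1)*(x + 3)*(x + 4)*(x + 4)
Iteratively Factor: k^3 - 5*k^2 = (k)*(k^2 - 5*k) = k*(k - 5)*(k)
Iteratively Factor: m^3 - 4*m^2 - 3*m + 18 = (m - 3)*(m^2 - m - 6) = (m - 3)*(m + 2)*(m - 3)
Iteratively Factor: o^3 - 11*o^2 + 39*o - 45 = (o - 5)*(o^2 - 6*o + 9) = (o - 5)*(o - 3)*(o - 3)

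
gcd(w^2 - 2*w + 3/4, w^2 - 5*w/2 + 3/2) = w - 3/2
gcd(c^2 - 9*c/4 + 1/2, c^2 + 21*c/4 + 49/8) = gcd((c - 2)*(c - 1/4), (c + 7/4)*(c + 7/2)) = 1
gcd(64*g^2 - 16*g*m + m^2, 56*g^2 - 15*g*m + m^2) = 8*g - m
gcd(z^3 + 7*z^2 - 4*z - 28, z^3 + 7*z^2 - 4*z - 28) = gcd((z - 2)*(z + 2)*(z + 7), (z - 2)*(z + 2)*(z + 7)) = z^3 + 7*z^2 - 4*z - 28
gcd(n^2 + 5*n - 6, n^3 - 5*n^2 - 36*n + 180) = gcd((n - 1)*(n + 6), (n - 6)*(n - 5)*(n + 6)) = n + 6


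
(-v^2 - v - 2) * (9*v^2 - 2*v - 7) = -9*v^4 - 7*v^3 - 9*v^2 + 11*v + 14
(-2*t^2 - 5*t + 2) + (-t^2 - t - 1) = -3*t^2 - 6*t + 1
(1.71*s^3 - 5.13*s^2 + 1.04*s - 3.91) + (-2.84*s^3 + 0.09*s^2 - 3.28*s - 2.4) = -1.13*s^3 - 5.04*s^2 - 2.24*s - 6.31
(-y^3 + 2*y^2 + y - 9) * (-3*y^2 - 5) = 3*y^5 - 6*y^4 + 2*y^3 + 17*y^2 - 5*y + 45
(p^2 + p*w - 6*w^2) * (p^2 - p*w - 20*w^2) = p^4 - 27*p^2*w^2 - 14*p*w^3 + 120*w^4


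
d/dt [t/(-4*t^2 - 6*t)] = (2*t + 3)^(-2)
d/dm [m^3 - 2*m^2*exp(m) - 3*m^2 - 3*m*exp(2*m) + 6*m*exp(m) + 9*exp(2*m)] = -2*m^2*exp(m) + 3*m^2 - 6*m*exp(2*m) + 2*m*exp(m) - 6*m + 15*exp(2*m) + 6*exp(m)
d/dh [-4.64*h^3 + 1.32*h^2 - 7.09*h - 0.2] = -13.92*h^2 + 2.64*h - 7.09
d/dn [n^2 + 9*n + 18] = 2*n + 9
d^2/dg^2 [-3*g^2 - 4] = -6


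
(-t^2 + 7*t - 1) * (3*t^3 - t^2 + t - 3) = -3*t^5 + 22*t^4 - 11*t^3 + 11*t^2 - 22*t + 3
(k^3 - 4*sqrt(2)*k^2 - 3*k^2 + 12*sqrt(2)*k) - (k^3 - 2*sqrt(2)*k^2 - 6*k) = -3*k^2 - 2*sqrt(2)*k^2 + 6*k + 12*sqrt(2)*k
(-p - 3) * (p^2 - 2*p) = -p^3 - p^2 + 6*p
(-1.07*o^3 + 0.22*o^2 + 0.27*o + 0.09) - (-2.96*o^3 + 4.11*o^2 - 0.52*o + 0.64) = 1.89*o^3 - 3.89*o^2 + 0.79*o - 0.55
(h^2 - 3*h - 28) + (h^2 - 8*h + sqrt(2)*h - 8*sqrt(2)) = 2*h^2 - 11*h + sqrt(2)*h - 28 - 8*sqrt(2)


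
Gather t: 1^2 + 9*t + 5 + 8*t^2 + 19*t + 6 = 8*t^2 + 28*t + 12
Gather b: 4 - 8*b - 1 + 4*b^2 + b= 4*b^2 - 7*b + 3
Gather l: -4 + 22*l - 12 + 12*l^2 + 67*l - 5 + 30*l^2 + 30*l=42*l^2 + 119*l - 21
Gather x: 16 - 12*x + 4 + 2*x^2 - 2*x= 2*x^2 - 14*x + 20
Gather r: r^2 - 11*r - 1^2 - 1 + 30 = r^2 - 11*r + 28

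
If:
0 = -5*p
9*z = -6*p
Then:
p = 0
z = 0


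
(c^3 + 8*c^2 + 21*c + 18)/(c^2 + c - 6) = (c^2 + 5*c + 6)/(c - 2)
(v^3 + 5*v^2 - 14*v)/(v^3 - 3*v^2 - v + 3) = v*(v^2 + 5*v - 14)/(v^3 - 3*v^2 - v + 3)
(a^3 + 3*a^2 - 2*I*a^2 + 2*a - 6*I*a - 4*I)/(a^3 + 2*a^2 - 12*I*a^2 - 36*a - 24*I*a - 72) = (a^2 + a*(1 - 2*I) - 2*I)/(a^2 - 12*I*a - 36)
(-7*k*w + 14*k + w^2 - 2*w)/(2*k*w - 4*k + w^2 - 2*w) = (-7*k + w)/(2*k + w)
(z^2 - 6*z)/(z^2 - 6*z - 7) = z*(6 - z)/(-z^2 + 6*z + 7)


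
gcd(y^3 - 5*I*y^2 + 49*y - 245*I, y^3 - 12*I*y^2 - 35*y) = y^2 - 12*I*y - 35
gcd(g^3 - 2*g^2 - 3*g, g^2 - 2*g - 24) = 1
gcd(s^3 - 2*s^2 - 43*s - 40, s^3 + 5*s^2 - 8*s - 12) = s + 1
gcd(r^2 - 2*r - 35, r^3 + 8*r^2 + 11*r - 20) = r + 5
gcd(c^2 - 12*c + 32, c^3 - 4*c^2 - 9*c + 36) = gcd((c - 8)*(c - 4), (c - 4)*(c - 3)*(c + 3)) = c - 4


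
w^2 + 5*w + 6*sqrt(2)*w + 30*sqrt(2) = (w + 5)*(w + 6*sqrt(2))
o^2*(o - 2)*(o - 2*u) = o^4 - 2*o^3*u - 2*o^3 + 4*o^2*u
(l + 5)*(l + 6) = l^2 + 11*l + 30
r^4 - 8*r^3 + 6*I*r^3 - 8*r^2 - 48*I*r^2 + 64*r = r*(r - 8)*(r + 2*I)*(r + 4*I)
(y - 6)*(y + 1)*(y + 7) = y^3 + 2*y^2 - 41*y - 42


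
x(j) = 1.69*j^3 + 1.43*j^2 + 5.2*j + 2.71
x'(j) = 5.07*j^2 + 2.86*j + 5.2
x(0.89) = 9.66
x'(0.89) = 11.76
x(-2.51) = -28.06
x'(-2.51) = 29.96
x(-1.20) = -4.39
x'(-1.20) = 9.07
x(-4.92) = -189.53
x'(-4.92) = 113.86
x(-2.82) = -38.48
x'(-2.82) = 37.45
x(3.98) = 152.60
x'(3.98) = 96.89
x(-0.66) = -0.58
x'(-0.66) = 5.52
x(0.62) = 6.89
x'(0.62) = 8.92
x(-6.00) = -342.05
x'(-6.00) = 170.56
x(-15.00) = -5457.29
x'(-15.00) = 1103.05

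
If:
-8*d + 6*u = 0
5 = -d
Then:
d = -5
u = -20/3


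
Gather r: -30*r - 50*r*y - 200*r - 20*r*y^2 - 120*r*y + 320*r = r*(-20*y^2 - 170*y + 90)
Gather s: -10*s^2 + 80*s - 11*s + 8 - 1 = -10*s^2 + 69*s + 7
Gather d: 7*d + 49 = 7*d + 49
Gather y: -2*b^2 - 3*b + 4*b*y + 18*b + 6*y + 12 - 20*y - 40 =-2*b^2 + 15*b + y*(4*b - 14) - 28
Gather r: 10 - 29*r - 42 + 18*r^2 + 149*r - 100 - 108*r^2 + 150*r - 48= -90*r^2 + 270*r - 180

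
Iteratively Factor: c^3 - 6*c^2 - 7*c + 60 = (c - 5)*(c^2 - c - 12) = (c - 5)*(c - 4)*(c + 3)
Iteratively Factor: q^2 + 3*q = (q)*(q + 3)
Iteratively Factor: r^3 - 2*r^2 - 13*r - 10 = (r + 1)*(r^2 - 3*r - 10) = (r - 5)*(r + 1)*(r + 2)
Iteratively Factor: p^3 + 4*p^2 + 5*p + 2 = (p + 1)*(p^2 + 3*p + 2) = (p + 1)*(p + 2)*(p + 1)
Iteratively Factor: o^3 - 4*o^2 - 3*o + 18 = (o + 2)*(o^2 - 6*o + 9) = (o - 3)*(o + 2)*(o - 3)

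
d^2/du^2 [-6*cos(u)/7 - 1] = 6*cos(u)/7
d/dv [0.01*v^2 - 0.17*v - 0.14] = 0.02*v - 0.17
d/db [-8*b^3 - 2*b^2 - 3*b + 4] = -24*b^2 - 4*b - 3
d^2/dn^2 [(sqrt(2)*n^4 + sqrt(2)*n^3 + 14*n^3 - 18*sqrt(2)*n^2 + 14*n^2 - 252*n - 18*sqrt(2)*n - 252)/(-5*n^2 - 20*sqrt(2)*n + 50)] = 2*(-sqrt(2)*n^6 - 24*n^5 - 66*sqrt(2)*n^4 + 32*sqrt(2)*n^3 + 160*n^3 + 576*n^2 + 1620*sqrt(2)*n^2 + 3360*n + 3264*sqrt(2)*n + 10624 + 11880*sqrt(2))/(5*(n^6 + 12*sqrt(2)*n^5 + 66*n^4 - 112*sqrt(2)*n^3 - 660*n^2 + 1200*sqrt(2)*n - 1000))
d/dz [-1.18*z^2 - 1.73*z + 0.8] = -2.36*z - 1.73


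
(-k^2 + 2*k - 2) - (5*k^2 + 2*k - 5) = 3 - 6*k^2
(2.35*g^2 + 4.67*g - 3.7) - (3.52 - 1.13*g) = 2.35*g^2 + 5.8*g - 7.22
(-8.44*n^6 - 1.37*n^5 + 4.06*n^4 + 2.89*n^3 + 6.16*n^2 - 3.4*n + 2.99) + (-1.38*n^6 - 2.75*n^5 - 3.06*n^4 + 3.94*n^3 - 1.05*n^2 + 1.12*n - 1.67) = -9.82*n^6 - 4.12*n^5 + 1.0*n^4 + 6.83*n^3 + 5.11*n^2 - 2.28*n + 1.32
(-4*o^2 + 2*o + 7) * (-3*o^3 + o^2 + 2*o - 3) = 12*o^5 - 10*o^4 - 27*o^3 + 23*o^2 + 8*o - 21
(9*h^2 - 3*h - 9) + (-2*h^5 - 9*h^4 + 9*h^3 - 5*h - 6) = -2*h^5 - 9*h^4 + 9*h^3 + 9*h^2 - 8*h - 15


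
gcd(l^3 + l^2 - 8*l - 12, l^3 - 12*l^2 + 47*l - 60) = l - 3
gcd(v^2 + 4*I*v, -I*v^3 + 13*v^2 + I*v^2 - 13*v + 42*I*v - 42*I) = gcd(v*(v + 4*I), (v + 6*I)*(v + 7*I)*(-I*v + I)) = 1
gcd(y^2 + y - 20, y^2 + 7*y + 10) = y + 5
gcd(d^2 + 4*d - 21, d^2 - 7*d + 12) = d - 3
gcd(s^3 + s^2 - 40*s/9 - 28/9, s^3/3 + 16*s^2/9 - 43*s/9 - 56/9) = 1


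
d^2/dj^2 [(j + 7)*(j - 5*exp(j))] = -5*j*exp(j) - 45*exp(j) + 2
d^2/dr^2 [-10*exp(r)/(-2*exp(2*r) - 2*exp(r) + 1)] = (40*exp(4*r) - 40*exp(3*r) + 120*exp(2*r) + 20*exp(r) + 10)*exp(r)/(8*exp(6*r) + 24*exp(5*r) + 12*exp(4*r) - 16*exp(3*r) - 6*exp(2*r) + 6*exp(r) - 1)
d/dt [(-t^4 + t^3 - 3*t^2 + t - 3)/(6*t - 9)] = (-6*t^4 + 16*t^3 - 15*t^2 + 18*t + 3)/(3*(4*t^2 - 12*t + 9))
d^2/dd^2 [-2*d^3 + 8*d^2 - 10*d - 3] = 16 - 12*d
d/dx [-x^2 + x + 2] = 1 - 2*x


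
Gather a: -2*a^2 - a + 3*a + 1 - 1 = -2*a^2 + 2*a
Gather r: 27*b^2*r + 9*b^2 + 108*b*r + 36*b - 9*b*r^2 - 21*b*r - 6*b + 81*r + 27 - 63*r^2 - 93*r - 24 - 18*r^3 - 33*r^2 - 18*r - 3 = 9*b^2 + 30*b - 18*r^3 + r^2*(-9*b - 96) + r*(27*b^2 + 87*b - 30)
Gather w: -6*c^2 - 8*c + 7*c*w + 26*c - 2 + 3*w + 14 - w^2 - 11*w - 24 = -6*c^2 + 18*c - w^2 + w*(7*c - 8) - 12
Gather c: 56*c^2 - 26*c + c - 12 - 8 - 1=56*c^2 - 25*c - 21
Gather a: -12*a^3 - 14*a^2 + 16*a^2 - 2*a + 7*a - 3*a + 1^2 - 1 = -12*a^3 + 2*a^2 + 2*a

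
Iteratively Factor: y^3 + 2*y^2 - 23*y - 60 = (y + 3)*(y^2 - y - 20) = (y + 3)*(y + 4)*(y - 5)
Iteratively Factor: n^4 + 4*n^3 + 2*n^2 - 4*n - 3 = (n + 3)*(n^3 + n^2 - n - 1) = (n + 1)*(n + 3)*(n^2 - 1) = (n + 1)^2*(n + 3)*(n - 1)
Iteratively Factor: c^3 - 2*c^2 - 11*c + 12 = (c - 1)*(c^2 - c - 12) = (c - 1)*(c + 3)*(c - 4)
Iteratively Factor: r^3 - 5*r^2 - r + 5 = (r - 1)*(r^2 - 4*r - 5) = (r - 5)*(r - 1)*(r + 1)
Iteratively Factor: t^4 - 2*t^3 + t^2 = (t)*(t^3 - 2*t^2 + t) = t*(t - 1)*(t^2 - t) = t*(t - 1)^2*(t)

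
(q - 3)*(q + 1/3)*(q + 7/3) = q^3 - q^2/3 - 65*q/9 - 7/3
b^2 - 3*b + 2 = (b - 2)*(b - 1)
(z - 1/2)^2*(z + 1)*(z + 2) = z^4 + 2*z^3 - 3*z^2/4 - 5*z/4 + 1/2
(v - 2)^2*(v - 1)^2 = v^4 - 6*v^3 + 13*v^2 - 12*v + 4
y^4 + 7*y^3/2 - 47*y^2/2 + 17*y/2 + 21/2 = (y - 3)*(y - 1)*(y + 1/2)*(y + 7)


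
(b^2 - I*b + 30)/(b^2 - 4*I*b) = (b^2 - I*b + 30)/(b*(b - 4*I))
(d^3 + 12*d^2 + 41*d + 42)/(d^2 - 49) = (d^2 + 5*d + 6)/(d - 7)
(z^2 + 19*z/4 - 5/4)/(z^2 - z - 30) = (z - 1/4)/(z - 6)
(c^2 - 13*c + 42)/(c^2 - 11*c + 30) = (c - 7)/(c - 5)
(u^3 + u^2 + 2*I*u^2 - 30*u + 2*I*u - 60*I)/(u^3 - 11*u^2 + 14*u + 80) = (u^2 + 2*u*(3 + I) + 12*I)/(u^2 - 6*u - 16)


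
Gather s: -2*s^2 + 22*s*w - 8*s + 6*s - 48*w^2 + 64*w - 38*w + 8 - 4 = -2*s^2 + s*(22*w - 2) - 48*w^2 + 26*w + 4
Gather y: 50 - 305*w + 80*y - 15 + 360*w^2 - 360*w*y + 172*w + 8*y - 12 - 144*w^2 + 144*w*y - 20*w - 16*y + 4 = 216*w^2 - 153*w + y*(72 - 216*w) + 27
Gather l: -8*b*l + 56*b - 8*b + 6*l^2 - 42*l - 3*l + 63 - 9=48*b + 6*l^2 + l*(-8*b - 45) + 54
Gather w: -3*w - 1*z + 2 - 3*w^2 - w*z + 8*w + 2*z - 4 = -3*w^2 + w*(5 - z) + z - 2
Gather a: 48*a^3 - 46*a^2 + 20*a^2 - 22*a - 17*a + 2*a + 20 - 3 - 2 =48*a^3 - 26*a^2 - 37*a + 15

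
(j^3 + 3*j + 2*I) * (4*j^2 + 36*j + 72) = 4*j^5 + 36*j^4 + 84*j^3 + 108*j^2 + 8*I*j^2 + 216*j + 72*I*j + 144*I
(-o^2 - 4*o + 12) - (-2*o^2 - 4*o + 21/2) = o^2 + 3/2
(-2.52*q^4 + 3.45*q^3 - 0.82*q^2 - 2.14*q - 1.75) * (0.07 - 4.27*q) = 10.7604*q^5 - 14.9079*q^4 + 3.7429*q^3 + 9.0804*q^2 + 7.3227*q - 0.1225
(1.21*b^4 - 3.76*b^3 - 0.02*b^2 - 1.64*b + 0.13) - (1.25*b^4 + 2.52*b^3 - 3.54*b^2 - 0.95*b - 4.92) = -0.04*b^4 - 6.28*b^3 + 3.52*b^2 - 0.69*b + 5.05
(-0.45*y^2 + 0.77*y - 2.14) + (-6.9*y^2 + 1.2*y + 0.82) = -7.35*y^2 + 1.97*y - 1.32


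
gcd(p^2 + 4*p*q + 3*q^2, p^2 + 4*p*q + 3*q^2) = p^2 + 4*p*q + 3*q^2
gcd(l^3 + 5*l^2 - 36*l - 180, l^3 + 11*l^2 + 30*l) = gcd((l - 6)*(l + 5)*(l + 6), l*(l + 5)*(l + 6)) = l^2 + 11*l + 30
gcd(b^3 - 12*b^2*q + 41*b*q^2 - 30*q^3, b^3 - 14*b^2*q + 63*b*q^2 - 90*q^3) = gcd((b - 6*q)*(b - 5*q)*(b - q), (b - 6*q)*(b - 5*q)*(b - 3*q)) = b^2 - 11*b*q + 30*q^2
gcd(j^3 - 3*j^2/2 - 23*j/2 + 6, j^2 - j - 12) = j^2 - j - 12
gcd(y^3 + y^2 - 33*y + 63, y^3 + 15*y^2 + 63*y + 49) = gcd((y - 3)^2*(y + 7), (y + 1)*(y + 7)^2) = y + 7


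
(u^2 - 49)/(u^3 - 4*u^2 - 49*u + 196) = 1/(u - 4)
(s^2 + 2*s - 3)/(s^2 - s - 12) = (s - 1)/(s - 4)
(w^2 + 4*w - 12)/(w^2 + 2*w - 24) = (w - 2)/(w - 4)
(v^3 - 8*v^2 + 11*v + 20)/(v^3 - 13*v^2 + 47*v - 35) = (v^2 - 3*v - 4)/(v^2 - 8*v + 7)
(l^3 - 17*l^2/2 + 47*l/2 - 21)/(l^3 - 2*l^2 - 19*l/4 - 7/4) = 2*(l^2 - 5*l + 6)/(2*l^2 + 3*l + 1)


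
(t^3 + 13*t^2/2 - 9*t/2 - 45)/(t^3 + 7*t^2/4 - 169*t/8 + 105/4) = 4*(t + 3)/(4*t - 7)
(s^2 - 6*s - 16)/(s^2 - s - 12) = (-s^2 + 6*s + 16)/(-s^2 + s + 12)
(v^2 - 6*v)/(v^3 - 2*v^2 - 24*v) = 1/(v + 4)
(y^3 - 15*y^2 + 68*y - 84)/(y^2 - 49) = (y^2 - 8*y + 12)/(y + 7)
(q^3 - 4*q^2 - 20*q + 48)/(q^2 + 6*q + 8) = (q^2 - 8*q + 12)/(q + 2)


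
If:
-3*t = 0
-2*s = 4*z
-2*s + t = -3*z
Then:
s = 0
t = 0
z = 0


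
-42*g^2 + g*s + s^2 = (-6*g + s)*(7*g + s)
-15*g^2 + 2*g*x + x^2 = (-3*g + x)*(5*g + x)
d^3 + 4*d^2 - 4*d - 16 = (d - 2)*(d + 2)*(d + 4)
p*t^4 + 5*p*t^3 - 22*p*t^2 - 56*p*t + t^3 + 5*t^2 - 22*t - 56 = (t - 4)*(t + 2)*(t + 7)*(p*t + 1)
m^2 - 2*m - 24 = (m - 6)*(m + 4)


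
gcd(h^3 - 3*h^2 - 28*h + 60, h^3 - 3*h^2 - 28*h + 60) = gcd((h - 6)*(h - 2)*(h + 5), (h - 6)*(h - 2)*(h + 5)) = h^3 - 3*h^2 - 28*h + 60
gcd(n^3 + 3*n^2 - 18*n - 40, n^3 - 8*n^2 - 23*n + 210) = n + 5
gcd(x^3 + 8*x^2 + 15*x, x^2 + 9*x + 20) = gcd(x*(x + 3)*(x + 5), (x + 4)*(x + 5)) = x + 5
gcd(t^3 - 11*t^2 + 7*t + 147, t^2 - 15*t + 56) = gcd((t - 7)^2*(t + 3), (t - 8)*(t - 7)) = t - 7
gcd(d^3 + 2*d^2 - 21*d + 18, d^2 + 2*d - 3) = d - 1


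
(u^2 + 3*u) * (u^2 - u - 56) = u^4 + 2*u^3 - 59*u^2 - 168*u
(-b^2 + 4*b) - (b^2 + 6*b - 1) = -2*b^2 - 2*b + 1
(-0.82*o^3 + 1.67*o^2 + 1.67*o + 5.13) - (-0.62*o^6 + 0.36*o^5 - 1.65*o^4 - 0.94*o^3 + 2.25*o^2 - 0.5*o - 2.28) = 0.62*o^6 - 0.36*o^5 + 1.65*o^4 + 0.12*o^3 - 0.58*o^2 + 2.17*o + 7.41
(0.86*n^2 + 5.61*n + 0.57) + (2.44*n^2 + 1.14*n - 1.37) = 3.3*n^2 + 6.75*n - 0.8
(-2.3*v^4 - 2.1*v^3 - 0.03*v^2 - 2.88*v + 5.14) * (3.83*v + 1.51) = -8.809*v^5 - 11.516*v^4 - 3.2859*v^3 - 11.0757*v^2 + 15.3374*v + 7.7614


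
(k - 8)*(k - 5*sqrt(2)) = k^2 - 8*k - 5*sqrt(2)*k + 40*sqrt(2)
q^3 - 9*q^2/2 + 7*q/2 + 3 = (q - 3)*(q - 2)*(q + 1/2)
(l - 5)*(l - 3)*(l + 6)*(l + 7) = l^4 + 5*l^3 - 47*l^2 - 141*l + 630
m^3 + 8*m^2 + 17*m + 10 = (m + 1)*(m + 2)*(m + 5)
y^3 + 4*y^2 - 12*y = y*(y - 2)*(y + 6)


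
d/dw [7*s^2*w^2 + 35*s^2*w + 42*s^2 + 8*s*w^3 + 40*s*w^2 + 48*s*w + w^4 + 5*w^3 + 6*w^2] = 14*s^2*w + 35*s^2 + 24*s*w^2 + 80*s*w + 48*s + 4*w^3 + 15*w^2 + 12*w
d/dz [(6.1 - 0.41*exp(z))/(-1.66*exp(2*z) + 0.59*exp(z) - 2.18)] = (-0.6806*exp(2*z) + 20.252*exp(z) - 2.7052)*exp(z)/(2.7556*exp(4*z) - 1.9588*exp(3*z) + 7.5857*exp(2*z) - 2.5724*exp(z) + 4.7524)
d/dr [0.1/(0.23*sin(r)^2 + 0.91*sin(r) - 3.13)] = -(0.046*sin(r) + 0.091)*cos(r)/(0.23*sin(r)^2 + 0.91*sin(r) - 3.13)^2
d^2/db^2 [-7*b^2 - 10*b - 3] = -14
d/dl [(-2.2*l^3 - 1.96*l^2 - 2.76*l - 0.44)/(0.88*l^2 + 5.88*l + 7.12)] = (-1.936*l^4 - 25.872*l^3 - 56.088*l^2 - 27.136*l - 17.064)/(0.7744*l^4 + 10.3488*l^3 + 47.1056*l^2 + 83.7312*l + 50.6944)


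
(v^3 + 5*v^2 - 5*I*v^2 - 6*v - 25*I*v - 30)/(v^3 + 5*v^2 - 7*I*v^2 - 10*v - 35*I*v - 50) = (v - 3*I)/(v - 5*I)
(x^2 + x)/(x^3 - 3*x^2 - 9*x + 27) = x*(x + 1)/(x^3 - 3*x^2 - 9*x + 27)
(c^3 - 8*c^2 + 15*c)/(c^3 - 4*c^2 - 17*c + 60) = c/(c + 4)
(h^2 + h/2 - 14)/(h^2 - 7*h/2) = (h + 4)/h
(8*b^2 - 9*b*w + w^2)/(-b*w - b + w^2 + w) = (-8*b + w)/(w + 1)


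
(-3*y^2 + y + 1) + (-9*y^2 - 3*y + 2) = -12*y^2 - 2*y + 3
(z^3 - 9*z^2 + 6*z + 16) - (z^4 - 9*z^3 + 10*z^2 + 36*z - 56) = -z^4 + 10*z^3 - 19*z^2 - 30*z + 72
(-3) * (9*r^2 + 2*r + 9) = -27*r^2 - 6*r - 27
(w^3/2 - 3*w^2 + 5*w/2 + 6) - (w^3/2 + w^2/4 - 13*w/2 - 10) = -13*w^2/4 + 9*w + 16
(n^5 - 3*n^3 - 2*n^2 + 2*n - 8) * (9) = 9*n^5 - 27*n^3 - 18*n^2 + 18*n - 72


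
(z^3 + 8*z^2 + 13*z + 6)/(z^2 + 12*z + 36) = (z^2 + 2*z + 1)/(z + 6)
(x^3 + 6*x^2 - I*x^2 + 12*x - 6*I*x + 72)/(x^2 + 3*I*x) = x + 6 - 4*I - 24*I/x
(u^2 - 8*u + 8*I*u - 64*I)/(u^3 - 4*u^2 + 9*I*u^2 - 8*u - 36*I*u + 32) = (u - 8)/(u^2 + u*(-4 + I) - 4*I)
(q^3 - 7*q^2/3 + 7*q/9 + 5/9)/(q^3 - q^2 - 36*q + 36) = (9*q^2 - 12*q - 5)/(9*(q^2 - 36))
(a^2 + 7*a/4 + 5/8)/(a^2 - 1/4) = (4*a + 5)/(2*(2*a - 1))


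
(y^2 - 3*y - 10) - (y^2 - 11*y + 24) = 8*y - 34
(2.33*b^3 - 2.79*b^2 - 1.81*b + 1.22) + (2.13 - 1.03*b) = 2.33*b^3 - 2.79*b^2 - 2.84*b + 3.35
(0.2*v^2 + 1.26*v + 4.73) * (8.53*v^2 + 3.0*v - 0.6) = 1.706*v^4 + 11.3478*v^3 + 44.0069*v^2 + 13.434*v - 2.838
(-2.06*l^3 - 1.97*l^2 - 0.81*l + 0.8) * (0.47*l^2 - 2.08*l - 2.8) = -0.9682*l^5 + 3.3589*l^4 + 9.4849*l^3 + 7.5768*l^2 + 0.604*l - 2.24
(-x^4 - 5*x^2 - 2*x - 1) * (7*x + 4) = -7*x^5 - 4*x^4 - 35*x^3 - 34*x^2 - 15*x - 4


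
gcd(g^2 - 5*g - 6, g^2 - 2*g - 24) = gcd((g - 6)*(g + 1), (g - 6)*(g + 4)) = g - 6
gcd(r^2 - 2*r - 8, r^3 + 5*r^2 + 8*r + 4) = r + 2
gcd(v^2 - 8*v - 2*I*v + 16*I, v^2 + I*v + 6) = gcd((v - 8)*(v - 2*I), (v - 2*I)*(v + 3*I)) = v - 2*I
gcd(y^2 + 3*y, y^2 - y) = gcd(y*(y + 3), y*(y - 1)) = y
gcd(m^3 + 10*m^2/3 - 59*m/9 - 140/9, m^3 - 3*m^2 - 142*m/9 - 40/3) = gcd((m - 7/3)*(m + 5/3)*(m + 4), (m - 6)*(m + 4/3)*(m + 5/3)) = m + 5/3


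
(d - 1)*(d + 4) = d^2 + 3*d - 4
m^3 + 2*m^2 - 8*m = m*(m - 2)*(m + 4)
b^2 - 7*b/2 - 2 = (b - 4)*(b + 1/2)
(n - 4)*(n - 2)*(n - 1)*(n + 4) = n^4 - 3*n^3 - 14*n^2 + 48*n - 32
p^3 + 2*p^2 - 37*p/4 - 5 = (p - 5/2)*(p + 1/2)*(p + 4)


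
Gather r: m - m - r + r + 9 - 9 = 0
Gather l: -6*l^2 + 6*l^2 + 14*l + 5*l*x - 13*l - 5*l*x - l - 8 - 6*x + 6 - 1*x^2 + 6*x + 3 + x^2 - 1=0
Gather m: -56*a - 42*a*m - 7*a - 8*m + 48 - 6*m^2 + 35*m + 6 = -63*a - 6*m^2 + m*(27 - 42*a) + 54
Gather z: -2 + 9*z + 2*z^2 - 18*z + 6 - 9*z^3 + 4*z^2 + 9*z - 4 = -9*z^3 + 6*z^2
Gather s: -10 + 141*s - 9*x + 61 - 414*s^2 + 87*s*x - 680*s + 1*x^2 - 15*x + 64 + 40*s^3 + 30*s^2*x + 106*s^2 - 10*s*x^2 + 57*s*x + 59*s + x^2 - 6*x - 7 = 40*s^3 + s^2*(30*x - 308) + s*(-10*x^2 + 144*x - 480) + 2*x^2 - 30*x + 108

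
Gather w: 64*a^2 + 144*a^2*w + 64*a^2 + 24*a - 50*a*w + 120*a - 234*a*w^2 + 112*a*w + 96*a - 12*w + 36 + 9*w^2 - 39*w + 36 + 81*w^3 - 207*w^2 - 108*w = 128*a^2 + 240*a + 81*w^3 + w^2*(-234*a - 198) + w*(144*a^2 + 62*a - 159) + 72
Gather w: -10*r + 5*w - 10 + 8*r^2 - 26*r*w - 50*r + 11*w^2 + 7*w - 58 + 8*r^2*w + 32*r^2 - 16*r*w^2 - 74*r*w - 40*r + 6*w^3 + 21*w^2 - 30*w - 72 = 40*r^2 - 100*r + 6*w^3 + w^2*(32 - 16*r) + w*(8*r^2 - 100*r - 18) - 140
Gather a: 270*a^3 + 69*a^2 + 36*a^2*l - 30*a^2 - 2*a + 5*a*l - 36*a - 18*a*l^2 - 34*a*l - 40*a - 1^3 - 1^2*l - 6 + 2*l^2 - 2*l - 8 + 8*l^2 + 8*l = 270*a^3 + a^2*(36*l + 39) + a*(-18*l^2 - 29*l - 78) + 10*l^2 + 5*l - 15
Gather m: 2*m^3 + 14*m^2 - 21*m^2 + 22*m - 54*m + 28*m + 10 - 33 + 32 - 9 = 2*m^3 - 7*m^2 - 4*m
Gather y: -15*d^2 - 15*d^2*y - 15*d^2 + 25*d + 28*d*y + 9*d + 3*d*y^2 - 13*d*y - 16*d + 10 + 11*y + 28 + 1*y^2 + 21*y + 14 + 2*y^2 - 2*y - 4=-30*d^2 + 18*d + y^2*(3*d + 3) + y*(-15*d^2 + 15*d + 30) + 48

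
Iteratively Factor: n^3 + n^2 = (n + 1)*(n^2) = n*(n + 1)*(n)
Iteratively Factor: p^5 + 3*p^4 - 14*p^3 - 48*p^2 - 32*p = (p)*(p^4 + 3*p^3 - 14*p^2 - 48*p - 32) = p*(p + 4)*(p^3 - p^2 - 10*p - 8) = p*(p - 4)*(p + 4)*(p^2 + 3*p + 2) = p*(p - 4)*(p + 1)*(p + 4)*(p + 2)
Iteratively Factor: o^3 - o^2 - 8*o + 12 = (o - 2)*(o^2 + o - 6) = (o - 2)*(o + 3)*(o - 2)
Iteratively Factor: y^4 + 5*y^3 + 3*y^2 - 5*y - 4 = (y + 1)*(y^3 + 4*y^2 - y - 4) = (y + 1)^2*(y^2 + 3*y - 4) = (y + 1)^2*(y + 4)*(y - 1)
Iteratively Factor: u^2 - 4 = (u + 2)*(u - 2)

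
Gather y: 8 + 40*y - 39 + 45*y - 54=85*y - 85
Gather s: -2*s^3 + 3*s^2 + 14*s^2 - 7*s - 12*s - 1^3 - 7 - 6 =-2*s^3 + 17*s^2 - 19*s - 14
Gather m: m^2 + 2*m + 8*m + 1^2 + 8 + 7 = m^2 + 10*m + 16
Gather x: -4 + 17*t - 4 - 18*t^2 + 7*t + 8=-18*t^2 + 24*t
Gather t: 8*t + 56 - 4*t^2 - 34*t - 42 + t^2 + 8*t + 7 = -3*t^2 - 18*t + 21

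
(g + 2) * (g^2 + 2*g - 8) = g^3 + 4*g^2 - 4*g - 16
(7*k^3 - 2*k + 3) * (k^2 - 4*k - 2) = 7*k^5 - 28*k^4 - 16*k^3 + 11*k^2 - 8*k - 6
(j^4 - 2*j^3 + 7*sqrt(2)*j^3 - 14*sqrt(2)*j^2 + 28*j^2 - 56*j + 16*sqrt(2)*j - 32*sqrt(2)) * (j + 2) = j^5 + 7*sqrt(2)*j^4 + 24*j^3 - 12*sqrt(2)*j^2 - 112*j - 64*sqrt(2)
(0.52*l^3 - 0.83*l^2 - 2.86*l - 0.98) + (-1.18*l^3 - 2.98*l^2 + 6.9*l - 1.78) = -0.66*l^3 - 3.81*l^2 + 4.04*l - 2.76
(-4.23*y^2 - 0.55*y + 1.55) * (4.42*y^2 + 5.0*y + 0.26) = -18.6966*y^4 - 23.581*y^3 + 3.0012*y^2 + 7.607*y + 0.403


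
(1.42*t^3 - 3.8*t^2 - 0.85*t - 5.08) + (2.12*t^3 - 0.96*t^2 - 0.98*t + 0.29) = 3.54*t^3 - 4.76*t^2 - 1.83*t - 4.79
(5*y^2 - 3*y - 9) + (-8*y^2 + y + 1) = -3*y^2 - 2*y - 8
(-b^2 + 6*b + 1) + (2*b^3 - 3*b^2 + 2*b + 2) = 2*b^3 - 4*b^2 + 8*b + 3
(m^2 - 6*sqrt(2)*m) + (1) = m^2 - 6*sqrt(2)*m + 1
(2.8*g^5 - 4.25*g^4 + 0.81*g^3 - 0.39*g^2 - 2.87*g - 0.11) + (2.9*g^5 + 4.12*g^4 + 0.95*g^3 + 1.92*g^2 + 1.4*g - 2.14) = 5.7*g^5 - 0.13*g^4 + 1.76*g^3 + 1.53*g^2 - 1.47*g - 2.25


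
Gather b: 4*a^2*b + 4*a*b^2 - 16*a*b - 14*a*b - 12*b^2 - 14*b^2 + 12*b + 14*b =b^2*(4*a - 26) + b*(4*a^2 - 30*a + 26)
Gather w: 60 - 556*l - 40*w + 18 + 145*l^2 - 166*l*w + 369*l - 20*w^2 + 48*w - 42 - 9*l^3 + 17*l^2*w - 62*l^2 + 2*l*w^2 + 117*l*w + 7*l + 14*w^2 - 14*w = -9*l^3 + 83*l^2 - 180*l + w^2*(2*l - 6) + w*(17*l^2 - 49*l - 6) + 36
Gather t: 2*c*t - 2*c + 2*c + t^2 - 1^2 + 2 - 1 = 2*c*t + t^2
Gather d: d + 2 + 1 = d + 3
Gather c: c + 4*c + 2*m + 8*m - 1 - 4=5*c + 10*m - 5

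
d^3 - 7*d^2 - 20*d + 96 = (d - 8)*(d - 3)*(d + 4)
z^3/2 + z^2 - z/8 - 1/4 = (z/2 + 1)*(z - 1/2)*(z + 1/2)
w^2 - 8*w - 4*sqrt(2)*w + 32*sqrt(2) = (w - 8)*(w - 4*sqrt(2))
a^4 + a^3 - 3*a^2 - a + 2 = (a - 1)^2*(a + 1)*(a + 2)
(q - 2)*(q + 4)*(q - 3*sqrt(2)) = q^3 - 3*sqrt(2)*q^2 + 2*q^2 - 6*sqrt(2)*q - 8*q + 24*sqrt(2)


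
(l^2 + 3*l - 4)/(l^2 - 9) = (l^2 + 3*l - 4)/(l^2 - 9)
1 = 1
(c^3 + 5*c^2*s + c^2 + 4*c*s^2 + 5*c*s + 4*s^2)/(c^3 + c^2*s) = (c^2 + 4*c*s + c + 4*s)/c^2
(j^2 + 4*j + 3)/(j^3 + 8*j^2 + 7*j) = (j + 3)/(j*(j + 7))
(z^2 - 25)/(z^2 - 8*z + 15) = (z + 5)/(z - 3)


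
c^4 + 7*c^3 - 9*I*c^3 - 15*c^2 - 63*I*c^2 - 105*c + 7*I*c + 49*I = (c + 7)*(c - 7*I)*(c - I)^2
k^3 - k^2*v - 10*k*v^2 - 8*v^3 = (k - 4*v)*(k + v)*(k + 2*v)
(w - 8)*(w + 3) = w^2 - 5*w - 24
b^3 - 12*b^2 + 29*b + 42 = (b - 7)*(b - 6)*(b + 1)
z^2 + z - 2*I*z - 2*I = (z + 1)*(z - 2*I)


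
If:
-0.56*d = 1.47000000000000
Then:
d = -2.62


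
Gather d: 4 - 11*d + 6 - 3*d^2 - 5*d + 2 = -3*d^2 - 16*d + 12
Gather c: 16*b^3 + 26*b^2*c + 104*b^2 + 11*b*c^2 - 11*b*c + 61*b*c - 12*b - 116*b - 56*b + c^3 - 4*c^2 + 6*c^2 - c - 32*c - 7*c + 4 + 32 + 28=16*b^3 + 104*b^2 - 184*b + c^3 + c^2*(11*b + 2) + c*(26*b^2 + 50*b - 40) + 64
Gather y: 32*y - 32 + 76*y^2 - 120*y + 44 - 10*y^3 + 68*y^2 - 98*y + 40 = -10*y^3 + 144*y^2 - 186*y + 52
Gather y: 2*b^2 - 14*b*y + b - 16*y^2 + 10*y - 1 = 2*b^2 + b - 16*y^2 + y*(10 - 14*b) - 1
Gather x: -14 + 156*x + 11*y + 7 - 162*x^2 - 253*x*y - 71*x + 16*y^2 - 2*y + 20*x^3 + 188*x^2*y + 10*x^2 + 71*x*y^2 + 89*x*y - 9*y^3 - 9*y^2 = 20*x^3 + x^2*(188*y - 152) + x*(71*y^2 - 164*y + 85) - 9*y^3 + 7*y^2 + 9*y - 7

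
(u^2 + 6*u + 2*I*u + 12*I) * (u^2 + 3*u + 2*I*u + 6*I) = u^4 + 9*u^3 + 4*I*u^3 + 14*u^2 + 36*I*u^2 - 36*u + 72*I*u - 72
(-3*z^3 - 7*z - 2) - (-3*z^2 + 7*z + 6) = -3*z^3 + 3*z^2 - 14*z - 8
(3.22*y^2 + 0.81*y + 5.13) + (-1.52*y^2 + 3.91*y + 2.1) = 1.7*y^2 + 4.72*y + 7.23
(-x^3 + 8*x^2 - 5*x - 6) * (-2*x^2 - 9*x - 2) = 2*x^5 - 7*x^4 - 60*x^3 + 41*x^2 + 64*x + 12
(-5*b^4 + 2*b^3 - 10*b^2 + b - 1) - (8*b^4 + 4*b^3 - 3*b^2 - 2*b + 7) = -13*b^4 - 2*b^3 - 7*b^2 + 3*b - 8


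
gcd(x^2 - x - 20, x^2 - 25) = x - 5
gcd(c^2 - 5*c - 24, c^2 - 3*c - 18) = c + 3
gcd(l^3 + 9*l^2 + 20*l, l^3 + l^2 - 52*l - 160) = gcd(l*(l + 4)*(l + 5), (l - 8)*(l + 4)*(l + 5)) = l^2 + 9*l + 20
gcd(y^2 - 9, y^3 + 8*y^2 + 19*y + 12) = y + 3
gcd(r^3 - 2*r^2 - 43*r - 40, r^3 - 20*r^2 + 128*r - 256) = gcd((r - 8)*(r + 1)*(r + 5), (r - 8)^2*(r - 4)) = r - 8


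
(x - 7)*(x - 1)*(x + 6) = x^3 - 2*x^2 - 41*x + 42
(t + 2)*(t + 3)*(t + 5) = t^3 + 10*t^2 + 31*t + 30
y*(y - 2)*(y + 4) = y^3 + 2*y^2 - 8*y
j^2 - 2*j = j*(j - 2)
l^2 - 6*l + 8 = (l - 4)*(l - 2)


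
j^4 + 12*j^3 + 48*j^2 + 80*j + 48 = (j + 2)^3*(j + 6)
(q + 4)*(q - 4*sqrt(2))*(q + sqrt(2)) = q^3 - 3*sqrt(2)*q^2 + 4*q^2 - 12*sqrt(2)*q - 8*q - 32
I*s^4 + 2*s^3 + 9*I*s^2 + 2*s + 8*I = (s - 4*I)*(s + I)*(s + 2*I)*(I*s + 1)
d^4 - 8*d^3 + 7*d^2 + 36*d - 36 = (d - 6)*(d - 3)*(d - 1)*(d + 2)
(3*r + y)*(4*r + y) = 12*r^2 + 7*r*y + y^2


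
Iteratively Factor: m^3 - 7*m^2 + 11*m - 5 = (m - 1)*(m^2 - 6*m + 5) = (m - 1)^2*(m - 5)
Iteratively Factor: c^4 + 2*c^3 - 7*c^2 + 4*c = (c + 4)*(c^3 - 2*c^2 + c) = (c - 1)*(c + 4)*(c^2 - c) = c*(c - 1)*(c + 4)*(c - 1)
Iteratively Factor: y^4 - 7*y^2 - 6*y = (y + 2)*(y^3 - 2*y^2 - 3*y) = y*(y + 2)*(y^2 - 2*y - 3) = y*(y - 3)*(y + 2)*(y + 1)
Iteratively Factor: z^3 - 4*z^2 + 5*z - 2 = (z - 1)*(z^2 - 3*z + 2) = (z - 2)*(z - 1)*(z - 1)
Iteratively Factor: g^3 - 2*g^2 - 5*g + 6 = (g - 3)*(g^2 + g - 2) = (g - 3)*(g + 2)*(g - 1)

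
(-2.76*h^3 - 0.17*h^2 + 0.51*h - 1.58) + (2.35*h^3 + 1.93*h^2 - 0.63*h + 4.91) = -0.41*h^3 + 1.76*h^2 - 0.12*h + 3.33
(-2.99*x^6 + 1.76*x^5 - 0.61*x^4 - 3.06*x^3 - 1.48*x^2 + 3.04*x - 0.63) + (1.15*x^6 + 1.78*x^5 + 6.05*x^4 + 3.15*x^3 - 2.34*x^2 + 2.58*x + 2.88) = -1.84*x^6 + 3.54*x^5 + 5.44*x^4 + 0.0899999999999999*x^3 - 3.82*x^2 + 5.62*x + 2.25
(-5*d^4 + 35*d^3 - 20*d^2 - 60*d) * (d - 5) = -5*d^5 + 60*d^4 - 195*d^3 + 40*d^2 + 300*d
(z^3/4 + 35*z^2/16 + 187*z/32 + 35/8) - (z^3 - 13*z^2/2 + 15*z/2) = -3*z^3/4 + 139*z^2/16 - 53*z/32 + 35/8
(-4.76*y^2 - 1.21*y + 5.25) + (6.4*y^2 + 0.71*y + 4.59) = 1.64*y^2 - 0.5*y + 9.84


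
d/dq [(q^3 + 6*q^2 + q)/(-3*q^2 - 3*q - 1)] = (-3*q^4 - 6*q^3 - 18*q^2 - 12*q - 1)/(9*q^4 + 18*q^3 + 15*q^2 + 6*q + 1)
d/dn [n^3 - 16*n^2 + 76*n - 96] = 3*n^2 - 32*n + 76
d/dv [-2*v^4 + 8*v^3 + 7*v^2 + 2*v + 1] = -8*v^3 + 24*v^2 + 14*v + 2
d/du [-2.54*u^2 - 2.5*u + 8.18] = -5.08*u - 2.5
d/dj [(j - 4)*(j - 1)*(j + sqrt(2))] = 3*j^2 - 10*j + 2*sqrt(2)*j - 5*sqrt(2) + 4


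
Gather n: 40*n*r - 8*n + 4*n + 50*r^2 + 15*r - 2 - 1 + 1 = n*(40*r - 4) + 50*r^2 + 15*r - 2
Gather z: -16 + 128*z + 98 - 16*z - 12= 112*z + 70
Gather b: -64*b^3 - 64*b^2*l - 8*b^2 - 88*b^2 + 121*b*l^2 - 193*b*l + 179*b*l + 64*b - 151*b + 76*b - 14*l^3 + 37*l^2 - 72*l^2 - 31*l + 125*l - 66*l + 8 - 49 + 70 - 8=-64*b^3 + b^2*(-64*l - 96) + b*(121*l^2 - 14*l - 11) - 14*l^3 - 35*l^2 + 28*l + 21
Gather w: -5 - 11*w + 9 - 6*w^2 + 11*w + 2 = 6 - 6*w^2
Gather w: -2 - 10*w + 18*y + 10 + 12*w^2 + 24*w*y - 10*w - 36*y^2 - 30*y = 12*w^2 + w*(24*y - 20) - 36*y^2 - 12*y + 8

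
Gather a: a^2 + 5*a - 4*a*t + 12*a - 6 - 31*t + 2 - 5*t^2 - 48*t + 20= a^2 + a*(17 - 4*t) - 5*t^2 - 79*t + 16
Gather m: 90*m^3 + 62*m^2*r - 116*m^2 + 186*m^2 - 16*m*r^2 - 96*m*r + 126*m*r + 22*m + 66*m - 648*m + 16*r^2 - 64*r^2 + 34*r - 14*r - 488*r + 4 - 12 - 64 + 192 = 90*m^3 + m^2*(62*r + 70) + m*(-16*r^2 + 30*r - 560) - 48*r^2 - 468*r + 120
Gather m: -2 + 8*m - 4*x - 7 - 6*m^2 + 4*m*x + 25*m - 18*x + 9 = -6*m^2 + m*(4*x + 33) - 22*x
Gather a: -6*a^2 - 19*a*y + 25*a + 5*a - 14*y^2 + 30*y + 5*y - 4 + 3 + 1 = -6*a^2 + a*(30 - 19*y) - 14*y^2 + 35*y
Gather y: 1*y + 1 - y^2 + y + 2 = -y^2 + 2*y + 3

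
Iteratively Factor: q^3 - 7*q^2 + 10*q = (q - 2)*(q^2 - 5*q) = q*(q - 2)*(q - 5)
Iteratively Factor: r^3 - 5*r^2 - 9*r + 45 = (r + 3)*(r^2 - 8*r + 15) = (r - 3)*(r + 3)*(r - 5)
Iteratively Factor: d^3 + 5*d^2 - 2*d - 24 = (d - 2)*(d^2 + 7*d + 12) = (d - 2)*(d + 3)*(d + 4)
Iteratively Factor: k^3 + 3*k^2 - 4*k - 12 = (k + 3)*(k^2 - 4) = (k + 2)*(k + 3)*(k - 2)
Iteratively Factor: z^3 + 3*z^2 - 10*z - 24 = (z + 4)*(z^2 - z - 6) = (z - 3)*(z + 4)*(z + 2)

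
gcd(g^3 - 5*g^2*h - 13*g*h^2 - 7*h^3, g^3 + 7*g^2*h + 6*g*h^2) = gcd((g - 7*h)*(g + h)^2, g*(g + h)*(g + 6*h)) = g + h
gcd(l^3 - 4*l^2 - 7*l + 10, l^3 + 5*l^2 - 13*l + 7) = l - 1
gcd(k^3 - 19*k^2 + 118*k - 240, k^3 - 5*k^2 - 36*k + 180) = k^2 - 11*k + 30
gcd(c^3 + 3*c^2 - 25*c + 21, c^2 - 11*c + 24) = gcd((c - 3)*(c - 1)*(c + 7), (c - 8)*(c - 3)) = c - 3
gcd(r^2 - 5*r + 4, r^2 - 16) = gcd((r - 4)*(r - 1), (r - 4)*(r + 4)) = r - 4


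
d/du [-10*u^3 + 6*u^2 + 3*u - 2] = -30*u^2 + 12*u + 3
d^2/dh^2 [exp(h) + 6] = exp(h)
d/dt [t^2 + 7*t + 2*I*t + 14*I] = 2*t + 7 + 2*I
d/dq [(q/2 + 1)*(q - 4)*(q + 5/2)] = 3*q^2/2 + q/2 - 13/2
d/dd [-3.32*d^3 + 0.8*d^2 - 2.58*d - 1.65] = -9.96*d^2 + 1.6*d - 2.58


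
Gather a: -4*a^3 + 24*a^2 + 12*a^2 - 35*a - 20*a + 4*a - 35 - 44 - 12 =-4*a^3 + 36*a^2 - 51*a - 91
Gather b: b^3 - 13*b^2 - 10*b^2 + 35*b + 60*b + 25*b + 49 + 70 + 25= b^3 - 23*b^2 + 120*b + 144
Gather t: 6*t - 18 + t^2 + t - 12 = t^2 + 7*t - 30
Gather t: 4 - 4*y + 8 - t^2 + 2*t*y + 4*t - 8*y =-t^2 + t*(2*y + 4) - 12*y + 12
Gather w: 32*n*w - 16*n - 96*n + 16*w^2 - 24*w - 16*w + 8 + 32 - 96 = -112*n + 16*w^2 + w*(32*n - 40) - 56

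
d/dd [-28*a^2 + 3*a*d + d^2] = 3*a + 2*d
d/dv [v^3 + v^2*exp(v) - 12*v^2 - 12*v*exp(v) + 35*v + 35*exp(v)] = v^2*exp(v) + 3*v^2 - 10*v*exp(v) - 24*v + 23*exp(v) + 35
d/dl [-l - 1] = -1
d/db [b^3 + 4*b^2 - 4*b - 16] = 3*b^2 + 8*b - 4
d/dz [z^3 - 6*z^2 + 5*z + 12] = 3*z^2 - 12*z + 5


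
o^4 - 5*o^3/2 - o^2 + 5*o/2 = o*(o - 5/2)*(o - 1)*(o + 1)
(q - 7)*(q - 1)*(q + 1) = q^3 - 7*q^2 - q + 7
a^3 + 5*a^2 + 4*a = a*(a + 1)*(a + 4)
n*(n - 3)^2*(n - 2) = n^4 - 8*n^3 + 21*n^2 - 18*n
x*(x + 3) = x^2 + 3*x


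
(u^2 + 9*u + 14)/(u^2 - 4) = (u + 7)/(u - 2)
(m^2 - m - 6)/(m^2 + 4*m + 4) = (m - 3)/(m + 2)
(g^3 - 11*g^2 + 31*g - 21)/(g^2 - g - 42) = (g^2 - 4*g + 3)/(g + 6)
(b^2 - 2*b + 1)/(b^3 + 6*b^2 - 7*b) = (b - 1)/(b*(b + 7))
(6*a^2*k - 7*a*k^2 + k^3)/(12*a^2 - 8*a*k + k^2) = k*(a - k)/(2*a - k)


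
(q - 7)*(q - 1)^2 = q^3 - 9*q^2 + 15*q - 7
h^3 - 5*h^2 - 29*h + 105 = (h - 7)*(h - 3)*(h + 5)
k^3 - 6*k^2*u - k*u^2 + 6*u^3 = (k - 6*u)*(k - u)*(k + u)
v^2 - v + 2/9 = (v - 2/3)*(v - 1/3)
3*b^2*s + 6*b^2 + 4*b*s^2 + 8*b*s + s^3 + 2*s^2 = (b + s)*(3*b + s)*(s + 2)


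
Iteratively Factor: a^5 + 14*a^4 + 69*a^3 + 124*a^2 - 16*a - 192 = (a + 4)*(a^4 + 10*a^3 + 29*a^2 + 8*a - 48) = (a + 4)^2*(a^3 + 6*a^2 + 5*a - 12) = (a + 3)*(a + 4)^2*(a^2 + 3*a - 4) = (a - 1)*(a + 3)*(a + 4)^2*(a + 4)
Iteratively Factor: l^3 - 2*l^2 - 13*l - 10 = (l + 2)*(l^2 - 4*l - 5) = (l - 5)*(l + 2)*(l + 1)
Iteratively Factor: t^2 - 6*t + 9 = (t - 3)*(t - 3)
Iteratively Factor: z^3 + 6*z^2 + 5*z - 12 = (z - 1)*(z^2 + 7*z + 12) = (z - 1)*(z + 4)*(z + 3)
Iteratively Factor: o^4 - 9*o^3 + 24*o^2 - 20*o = (o - 2)*(o^3 - 7*o^2 + 10*o) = (o - 2)^2*(o^2 - 5*o) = o*(o - 2)^2*(o - 5)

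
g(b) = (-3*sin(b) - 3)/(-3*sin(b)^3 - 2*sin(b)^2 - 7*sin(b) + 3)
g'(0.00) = -3.33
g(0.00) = -1.00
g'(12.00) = -0.58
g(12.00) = -0.21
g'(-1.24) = -0.10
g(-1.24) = -0.02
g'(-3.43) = 57.78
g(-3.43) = -4.95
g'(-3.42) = 46.70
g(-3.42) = -4.43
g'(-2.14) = 0.20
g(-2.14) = -0.05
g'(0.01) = -3.51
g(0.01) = -1.03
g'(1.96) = 0.55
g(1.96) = 0.76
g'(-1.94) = 0.11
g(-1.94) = -0.02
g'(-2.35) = 0.34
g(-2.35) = -0.11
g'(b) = (-3*sin(b) - 3)*(9*sin(b)^2*cos(b) + 4*sin(b)*cos(b) + 7*cos(b))/(-3*sin(b)^3 - 2*sin(b)^2 - 7*sin(b) + 3)^2 - 3*cos(b)/(-3*sin(b)^3 - 2*sin(b)^2 - 7*sin(b) + 3) = -3*(6*sin(b)^3 + 11*sin(b)^2 + 4*sin(b) + 10)*cos(b)/(3*sin(b)^3 + 2*sin(b)^2 + 7*sin(b) - 3)^2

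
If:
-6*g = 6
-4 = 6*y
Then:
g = -1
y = -2/3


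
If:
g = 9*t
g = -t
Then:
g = 0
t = 0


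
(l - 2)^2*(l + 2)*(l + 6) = l^4 + 4*l^3 - 16*l^2 - 16*l + 48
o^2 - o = o*(o - 1)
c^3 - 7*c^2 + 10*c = c*(c - 5)*(c - 2)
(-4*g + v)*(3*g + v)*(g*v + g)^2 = -12*g^4*v^2 - 24*g^4*v - 12*g^4 - g^3*v^3 - 2*g^3*v^2 - g^3*v + g^2*v^4 + 2*g^2*v^3 + g^2*v^2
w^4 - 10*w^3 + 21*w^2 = w^2*(w - 7)*(w - 3)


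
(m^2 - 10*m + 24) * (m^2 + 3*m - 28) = m^4 - 7*m^3 - 34*m^2 + 352*m - 672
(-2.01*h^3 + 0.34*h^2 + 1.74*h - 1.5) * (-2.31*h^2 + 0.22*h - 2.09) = 4.6431*h^5 - 1.2276*h^4 + 0.256299999999999*h^3 + 3.1372*h^2 - 3.9666*h + 3.135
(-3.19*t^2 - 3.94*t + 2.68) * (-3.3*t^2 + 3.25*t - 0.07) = 10.527*t^4 + 2.6345*t^3 - 21.4257*t^2 + 8.9858*t - 0.1876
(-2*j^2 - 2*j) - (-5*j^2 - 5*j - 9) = 3*j^2 + 3*j + 9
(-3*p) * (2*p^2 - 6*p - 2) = -6*p^3 + 18*p^2 + 6*p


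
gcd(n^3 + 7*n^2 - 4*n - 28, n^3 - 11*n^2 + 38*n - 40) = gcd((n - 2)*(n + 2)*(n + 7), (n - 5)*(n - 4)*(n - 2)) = n - 2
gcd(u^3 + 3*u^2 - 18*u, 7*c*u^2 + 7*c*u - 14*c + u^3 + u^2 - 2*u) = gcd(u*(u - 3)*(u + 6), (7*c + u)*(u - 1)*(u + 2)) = 1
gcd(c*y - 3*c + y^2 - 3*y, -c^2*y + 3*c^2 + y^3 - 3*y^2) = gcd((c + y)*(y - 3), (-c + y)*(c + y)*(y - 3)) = c*y - 3*c + y^2 - 3*y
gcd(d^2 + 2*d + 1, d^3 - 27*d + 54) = 1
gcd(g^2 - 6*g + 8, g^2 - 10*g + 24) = g - 4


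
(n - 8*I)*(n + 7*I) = n^2 - I*n + 56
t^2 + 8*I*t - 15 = (t + 3*I)*(t + 5*I)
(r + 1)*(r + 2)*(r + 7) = r^3 + 10*r^2 + 23*r + 14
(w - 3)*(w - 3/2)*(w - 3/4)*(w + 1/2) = w^4 - 19*w^3/4 + 21*w^2/4 + 9*w/16 - 27/16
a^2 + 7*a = a*(a + 7)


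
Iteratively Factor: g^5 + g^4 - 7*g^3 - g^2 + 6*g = (g)*(g^4 + g^3 - 7*g^2 - g + 6) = g*(g - 1)*(g^3 + 2*g^2 - 5*g - 6) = g*(g - 2)*(g - 1)*(g^2 + 4*g + 3) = g*(g - 2)*(g - 1)*(g + 1)*(g + 3)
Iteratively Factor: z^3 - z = (z + 1)*(z^2 - z) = (z - 1)*(z + 1)*(z)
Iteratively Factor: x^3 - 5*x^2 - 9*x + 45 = (x - 3)*(x^2 - 2*x - 15) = (x - 3)*(x + 3)*(x - 5)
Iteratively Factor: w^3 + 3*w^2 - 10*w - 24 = (w + 4)*(w^2 - w - 6) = (w - 3)*(w + 4)*(w + 2)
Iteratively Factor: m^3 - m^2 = (m - 1)*(m^2) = m*(m - 1)*(m)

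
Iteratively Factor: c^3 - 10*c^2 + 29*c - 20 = (c - 1)*(c^2 - 9*c + 20) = (c - 5)*(c - 1)*(c - 4)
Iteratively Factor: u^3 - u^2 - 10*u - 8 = (u + 1)*(u^2 - 2*u - 8) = (u + 1)*(u + 2)*(u - 4)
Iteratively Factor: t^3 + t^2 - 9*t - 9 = (t + 1)*(t^2 - 9) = (t + 1)*(t + 3)*(t - 3)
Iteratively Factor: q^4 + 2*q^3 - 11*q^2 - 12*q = (q + 1)*(q^3 + q^2 - 12*q) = q*(q + 1)*(q^2 + q - 12) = q*(q + 1)*(q + 4)*(q - 3)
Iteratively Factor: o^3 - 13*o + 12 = (o + 4)*(o^2 - 4*o + 3) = (o - 3)*(o + 4)*(o - 1)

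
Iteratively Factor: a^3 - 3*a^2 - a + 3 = (a - 3)*(a^2 - 1) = (a - 3)*(a + 1)*(a - 1)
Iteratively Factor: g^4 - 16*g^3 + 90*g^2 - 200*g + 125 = (g - 1)*(g^3 - 15*g^2 + 75*g - 125) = (g - 5)*(g - 1)*(g^2 - 10*g + 25) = (g - 5)^2*(g - 1)*(g - 5)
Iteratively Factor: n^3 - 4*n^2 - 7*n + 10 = (n + 2)*(n^2 - 6*n + 5) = (n - 1)*(n + 2)*(n - 5)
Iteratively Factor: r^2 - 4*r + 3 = (r - 3)*(r - 1)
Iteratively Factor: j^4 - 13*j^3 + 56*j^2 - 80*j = (j - 4)*(j^3 - 9*j^2 + 20*j) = (j - 4)^2*(j^2 - 5*j) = (j - 5)*(j - 4)^2*(j)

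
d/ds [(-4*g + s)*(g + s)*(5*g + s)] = -19*g^2 + 4*g*s + 3*s^2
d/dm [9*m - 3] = 9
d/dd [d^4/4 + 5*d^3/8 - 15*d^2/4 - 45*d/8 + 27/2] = d^3 + 15*d^2/8 - 15*d/2 - 45/8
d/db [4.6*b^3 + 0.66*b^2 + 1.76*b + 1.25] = 13.8*b^2 + 1.32*b + 1.76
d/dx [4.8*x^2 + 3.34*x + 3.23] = 9.6*x + 3.34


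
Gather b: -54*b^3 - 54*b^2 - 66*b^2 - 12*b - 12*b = -54*b^3 - 120*b^2 - 24*b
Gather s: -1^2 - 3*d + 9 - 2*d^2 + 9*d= -2*d^2 + 6*d + 8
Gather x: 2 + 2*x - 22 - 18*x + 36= 16 - 16*x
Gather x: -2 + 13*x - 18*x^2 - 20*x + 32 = -18*x^2 - 7*x + 30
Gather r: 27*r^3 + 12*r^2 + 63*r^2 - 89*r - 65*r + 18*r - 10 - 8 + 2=27*r^3 + 75*r^2 - 136*r - 16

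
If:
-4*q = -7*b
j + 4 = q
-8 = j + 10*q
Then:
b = -16/77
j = -48/11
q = -4/11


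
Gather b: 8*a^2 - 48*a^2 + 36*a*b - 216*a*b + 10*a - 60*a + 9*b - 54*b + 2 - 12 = -40*a^2 - 50*a + b*(-180*a - 45) - 10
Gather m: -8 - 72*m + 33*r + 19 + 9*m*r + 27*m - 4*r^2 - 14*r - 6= m*(9*r - 45) - 4*r^2 + 19*r + 5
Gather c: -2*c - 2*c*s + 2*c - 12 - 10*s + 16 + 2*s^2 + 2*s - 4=-2*c*s + 2*s^2 - 8*s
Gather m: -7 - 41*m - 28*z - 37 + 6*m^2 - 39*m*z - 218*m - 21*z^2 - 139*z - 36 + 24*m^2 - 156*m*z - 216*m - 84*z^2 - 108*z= 30*m^2 + m*(-195*z - 475) - 105*z^2 - 275*z - 80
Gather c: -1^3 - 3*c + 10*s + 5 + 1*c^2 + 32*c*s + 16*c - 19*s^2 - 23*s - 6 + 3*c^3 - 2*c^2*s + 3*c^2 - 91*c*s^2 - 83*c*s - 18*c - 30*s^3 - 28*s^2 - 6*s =3*c^3 + c^2*(4 - 2*s) + c*(-91*s^2 - 51*s - 5) - 30*s^3 - 47*s^2 - 19*s - 2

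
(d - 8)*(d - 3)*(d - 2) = d^3 - 13*d^2 + 46*d - 48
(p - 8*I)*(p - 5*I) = p^2 - 13*I*p - 40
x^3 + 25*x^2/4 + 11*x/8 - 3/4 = (x - 1/4)*(x + 1/2)*(x + 6)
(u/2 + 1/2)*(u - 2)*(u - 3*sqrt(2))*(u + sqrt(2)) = u^4/2 - sqrt(2)*u^3 - u^3/2 - 4*u^2 + sqrt(2)*u^2 + 2*sqrt(2)*u + 3*u + 6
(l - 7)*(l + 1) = l^2 - 6*l - 7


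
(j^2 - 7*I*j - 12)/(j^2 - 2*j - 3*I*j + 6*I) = (j - 4*I)/(j - 2)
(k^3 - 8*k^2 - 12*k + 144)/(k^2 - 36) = (k^2 - 2*k - 24)/(k + 6)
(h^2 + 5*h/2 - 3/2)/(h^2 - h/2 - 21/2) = (2*h - 1)/(2*h - 7)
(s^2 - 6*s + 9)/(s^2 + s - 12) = (s - 3)/(s + 4)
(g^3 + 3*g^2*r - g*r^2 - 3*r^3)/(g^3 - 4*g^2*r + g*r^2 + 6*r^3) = (g^2 + 2*g*r - 3*r^2)/(g^2 - 5*g*r + 6*r^2)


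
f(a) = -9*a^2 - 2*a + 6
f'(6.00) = -110.00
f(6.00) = -330.00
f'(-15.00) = 268.00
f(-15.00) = -1989.00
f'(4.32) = -79.76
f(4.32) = -170.60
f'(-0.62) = 9.16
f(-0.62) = 3.78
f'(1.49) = -28.82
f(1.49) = -16.96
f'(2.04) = -38.72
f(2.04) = -35.53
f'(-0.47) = 6.46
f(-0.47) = 4.95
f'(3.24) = -60.32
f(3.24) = -94.96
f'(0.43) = -9.74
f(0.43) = 3.48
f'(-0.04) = -1.28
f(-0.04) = 6.07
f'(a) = -18*a - 2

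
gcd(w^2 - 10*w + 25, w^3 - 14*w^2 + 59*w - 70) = w - 5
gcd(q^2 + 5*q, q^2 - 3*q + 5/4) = 1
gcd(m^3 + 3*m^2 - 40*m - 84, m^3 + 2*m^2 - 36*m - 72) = m^2 - 4*m - 12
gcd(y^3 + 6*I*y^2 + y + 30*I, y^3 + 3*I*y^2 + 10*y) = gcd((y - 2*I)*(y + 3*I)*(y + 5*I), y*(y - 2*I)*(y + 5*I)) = y^2 + 3*I*y + 10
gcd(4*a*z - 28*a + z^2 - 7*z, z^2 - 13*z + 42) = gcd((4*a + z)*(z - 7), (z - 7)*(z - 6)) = z - 7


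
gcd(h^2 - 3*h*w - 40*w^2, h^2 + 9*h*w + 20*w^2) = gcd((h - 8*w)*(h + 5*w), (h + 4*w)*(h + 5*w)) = h + 5*w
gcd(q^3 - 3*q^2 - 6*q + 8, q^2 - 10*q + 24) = q - 4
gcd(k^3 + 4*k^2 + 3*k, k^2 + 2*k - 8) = 1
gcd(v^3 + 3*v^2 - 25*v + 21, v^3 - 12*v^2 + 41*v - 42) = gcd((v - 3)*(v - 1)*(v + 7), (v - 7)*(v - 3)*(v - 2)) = v - 3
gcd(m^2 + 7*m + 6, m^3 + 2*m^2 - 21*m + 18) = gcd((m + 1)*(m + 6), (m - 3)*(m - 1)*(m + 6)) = m + 6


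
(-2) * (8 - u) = 2*u - 16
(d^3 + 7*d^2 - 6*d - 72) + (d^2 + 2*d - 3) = d^3 + 8*d^2 - 4*d - 75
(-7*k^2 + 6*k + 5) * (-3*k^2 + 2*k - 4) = 21*k^4 - 32*k^3 + 25*k^2 - 14*k - 20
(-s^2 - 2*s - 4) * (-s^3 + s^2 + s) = s^5 + s^4 + s^3 - 6*s^2 - 4*s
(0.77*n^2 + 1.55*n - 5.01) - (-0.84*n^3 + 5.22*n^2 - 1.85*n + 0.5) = 0.84*n^3 - 4.45*n^2 + 3.4*n - 5.51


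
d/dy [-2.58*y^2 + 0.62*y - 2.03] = 0.62 - 5.16*y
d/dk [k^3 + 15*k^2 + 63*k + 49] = 3*k^2 + 30*k + 63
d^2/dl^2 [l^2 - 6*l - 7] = 2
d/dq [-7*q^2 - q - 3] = -14*q - 1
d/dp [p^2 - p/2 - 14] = 2*p - 1/2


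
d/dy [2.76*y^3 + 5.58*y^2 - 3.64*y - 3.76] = 8.28*y^2 + 11.16*y - 3.64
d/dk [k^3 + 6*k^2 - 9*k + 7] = 3*k^2 + 12*k - 9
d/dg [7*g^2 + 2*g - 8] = 14*g + 2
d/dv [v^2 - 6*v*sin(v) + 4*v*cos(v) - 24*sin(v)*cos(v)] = -4*v*sin(v) - 6*v*cos(v) + 2*v - 6*sin(v) + 4*cos(v) - 24*cos(2*v)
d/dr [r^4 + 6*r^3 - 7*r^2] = 2*r*(2*r^2 + 9*r - 7)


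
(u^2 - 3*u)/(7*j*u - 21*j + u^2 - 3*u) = u/(7*j + u)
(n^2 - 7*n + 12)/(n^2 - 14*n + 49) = (n^2 - 7*n + 12)/(n^2 - 14*n + 49)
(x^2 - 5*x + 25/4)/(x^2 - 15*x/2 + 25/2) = (x - 5/2)/(x - 5)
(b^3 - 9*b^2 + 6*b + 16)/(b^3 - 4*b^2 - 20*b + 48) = (b^2 - 7*b - 8)/(b^2 - 2*b - 24)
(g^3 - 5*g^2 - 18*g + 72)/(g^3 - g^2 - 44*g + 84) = (g^2 + g - 12)/(g^2 + 5*g - 14)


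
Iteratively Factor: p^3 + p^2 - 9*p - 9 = (p + 3)*(p^2 - 2*p - 3) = (p - 3)*(p + 3)*(p + 1)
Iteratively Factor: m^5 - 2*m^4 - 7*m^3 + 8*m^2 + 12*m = (m)*(m^4 - 2*m^3 - 7*m^2 + 8*m + 12) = m*(m - 3)*(m^3 + m^2 - 4*m - 4) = m*(m - 3)*(m + 1)*(m^2 - 4) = m*(m - 3)*(m - 2)*(m + 1)*(m + 2)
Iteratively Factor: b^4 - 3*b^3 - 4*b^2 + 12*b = (b)*(b^3 - 3*b^2 - 4*b + 12) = b*(b + 2)*(b^2 - 5*b + 6) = b*(b - 3)*(b + 2)*(b - 2)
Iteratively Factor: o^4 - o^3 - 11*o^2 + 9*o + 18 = (o + 3)*(o^3 - 4*o^2 + o + 6) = (o - 3)*(o + 3)*(o^2 - o - 2) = (o - 3)*(o - 2)*(o + 3)*(o + 1)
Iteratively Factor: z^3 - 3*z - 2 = (z - 2)*(z^2 + 2*z + 1) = (z - 2)*(z + 1)*(z + 1)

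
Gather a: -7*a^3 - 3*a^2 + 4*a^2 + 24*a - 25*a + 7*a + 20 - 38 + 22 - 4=-7*a^3 + a^2 + 6*a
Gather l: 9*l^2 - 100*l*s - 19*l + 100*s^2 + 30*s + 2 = 9*l^2 + l*(-100*s - 19) + 100*s^2 + 30*s + 2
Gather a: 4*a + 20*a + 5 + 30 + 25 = 24*a + 60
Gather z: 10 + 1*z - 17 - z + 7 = 0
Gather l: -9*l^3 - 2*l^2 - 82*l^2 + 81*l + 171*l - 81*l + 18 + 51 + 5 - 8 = -9*l^3 - 84*l^2 + 171*l + 66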